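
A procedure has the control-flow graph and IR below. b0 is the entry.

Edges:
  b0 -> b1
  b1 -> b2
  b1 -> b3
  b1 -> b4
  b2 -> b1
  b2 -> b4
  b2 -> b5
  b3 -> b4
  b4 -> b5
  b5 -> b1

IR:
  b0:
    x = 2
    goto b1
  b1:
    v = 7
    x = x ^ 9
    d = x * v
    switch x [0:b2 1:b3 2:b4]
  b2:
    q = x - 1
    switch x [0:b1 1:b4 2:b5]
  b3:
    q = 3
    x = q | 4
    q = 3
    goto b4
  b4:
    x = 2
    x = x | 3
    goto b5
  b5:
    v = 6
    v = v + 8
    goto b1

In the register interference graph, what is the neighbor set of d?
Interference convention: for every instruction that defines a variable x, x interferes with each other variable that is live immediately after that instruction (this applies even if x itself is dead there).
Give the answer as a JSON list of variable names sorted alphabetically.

def/use:
  b0: def={x} ue=∅
  b1: def={d,v,x} ue={x}
  b2: def={q} ue={x}
  b3: def={q,x} ue=∅
  b4: def={x} ue=∅
  b5: def={v} ue=∅

Live sets:
  live b0: ∅→{x}
  live b1: {x}→{x}
  live b2: {x}→{x}
  live b3: ∅→∅
  live b4: ∅→{x}
  live b5: {x}→{x}

Interfere edges:
  d↔{x}
  q↔{x}
  v↔{x}
  x↔{d,q,v}

N(d) = ["x"]

Answer: ["x"]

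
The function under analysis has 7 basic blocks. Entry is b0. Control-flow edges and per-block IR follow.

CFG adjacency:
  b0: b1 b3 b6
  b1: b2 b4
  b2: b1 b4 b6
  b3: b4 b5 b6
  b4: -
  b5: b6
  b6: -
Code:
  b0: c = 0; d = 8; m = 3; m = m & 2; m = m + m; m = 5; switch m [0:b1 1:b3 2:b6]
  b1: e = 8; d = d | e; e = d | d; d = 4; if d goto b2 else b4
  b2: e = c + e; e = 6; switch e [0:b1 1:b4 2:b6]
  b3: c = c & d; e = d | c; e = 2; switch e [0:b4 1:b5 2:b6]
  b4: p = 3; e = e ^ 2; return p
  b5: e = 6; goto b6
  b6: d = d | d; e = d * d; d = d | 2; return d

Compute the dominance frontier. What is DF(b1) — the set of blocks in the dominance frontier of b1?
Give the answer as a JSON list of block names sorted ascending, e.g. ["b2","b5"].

Answer: ["b1", "b4", "b6"]

Analysis:
idom tree: b1←b0 b2←b1 b3←b0 b4←b0 b5←b3 b6←b0
Dom at joins:
  b1: preds {b0,b2}: {b0} ∩ {b0,b1,b2} = {b0}; idom=b0
  b4: preds {b1,b2,b3}: {b0,b1} ∩ {b0,b1,b2} ∩ {b0,b3} = {b0}; idom=b0
  b6: preds {b0,b2,b3,b5}: {b0} ∩ {b0,b1,b2} ∩ {b0,b3} ∩ {b0,b3,b5} = {b0}; idom=b0

DF walk-up:
  join b1 pred b0: · stop@b0
  join b1 pred b2: b2→b1 stop@b0
  join b4 pred b1: b1 stop@b0
  join b4 pred b2: b2→b1 stop@b0
  join b4 pred b3: b3 stop@b0
  join b6 pred b0: · stop@b0
  join b6 pred b2: b2→b1 stop@b0
  join b6 pred b3: b3 stop@b0
  join b6 pred b5: b5→b3 stop@b0
  b0: DF=∅
  b1: DF={b1,b4,b6}
  b2: DF={b1,b4,b6}
  b3: DF={b4,b6}
  b4: DF=∅
  b5: DF={b6}
  b6: DF=∅

DF(b1) = ["b1", "b4", "b6"]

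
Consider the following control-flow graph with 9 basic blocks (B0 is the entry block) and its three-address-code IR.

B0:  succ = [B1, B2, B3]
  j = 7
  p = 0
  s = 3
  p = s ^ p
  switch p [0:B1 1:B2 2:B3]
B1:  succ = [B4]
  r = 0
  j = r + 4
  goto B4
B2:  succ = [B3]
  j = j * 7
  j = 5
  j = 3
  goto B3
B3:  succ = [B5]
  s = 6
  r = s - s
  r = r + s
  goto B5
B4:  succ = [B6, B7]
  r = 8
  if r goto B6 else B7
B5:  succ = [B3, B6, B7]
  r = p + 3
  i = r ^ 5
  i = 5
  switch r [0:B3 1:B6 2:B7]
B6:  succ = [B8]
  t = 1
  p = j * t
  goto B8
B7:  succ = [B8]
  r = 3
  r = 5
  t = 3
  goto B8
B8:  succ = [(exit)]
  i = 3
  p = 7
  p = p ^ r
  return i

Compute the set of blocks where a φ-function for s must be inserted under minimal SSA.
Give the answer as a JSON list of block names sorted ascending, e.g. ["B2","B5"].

idom tree: B1←B0 B2←B0 B3←B0 B4←B1 B5←B3 B6←B0 B7←B0 B8←B0
Dom∩ at merges:
  B3: preds {B0,B2,B5}: {B0} ∩ {B0,B2} ∩ {B0,B3,B5} = {B0}; idom=B0
  B6: preds {B4,B5}: {B0,B1,B4} ∩ {B0,B3,B5} = {B0}; idom=B0
  B7: preds {B4,B5}: {B0,B1,B4} ∩ {B0,B3,B5} = {B0}; idom=B0
  B8: preds {B6,B7}: {B0,B6} ∩ {B0,B7} = {B0}; idom=B0

Frontier:
  B3←B0: walk · to B0
  B3←B2: walk B2 to B0
  B3←B5: walk B5→B3 to B0
  B6←B4: walk B4→B1 to B0
  B6←B5: walk B5→B3 to B0
  B7←B4: walk B4→B1 to B0
  B7←B5: walk B5→B3 to B0
  B8←B6: walk B6 to B0
  B8←B7: walk B7 to B0
  B0: DF=∅
  B1: DF={B6,B7}
  B2: DF={B3}
  B3: DF={B3,B6,B7}
  B4: DF={B6,B7}
  B5: DF={B3,B6,B7}
  B6: DF={B8}
  B7: DF={B8}
  B8: DF=∅

φ for s: defs {B0,B3}
  DF⁺ = {B3,B6,B7,B8}

Answer: ["B3", "B6", "B7", "B8"]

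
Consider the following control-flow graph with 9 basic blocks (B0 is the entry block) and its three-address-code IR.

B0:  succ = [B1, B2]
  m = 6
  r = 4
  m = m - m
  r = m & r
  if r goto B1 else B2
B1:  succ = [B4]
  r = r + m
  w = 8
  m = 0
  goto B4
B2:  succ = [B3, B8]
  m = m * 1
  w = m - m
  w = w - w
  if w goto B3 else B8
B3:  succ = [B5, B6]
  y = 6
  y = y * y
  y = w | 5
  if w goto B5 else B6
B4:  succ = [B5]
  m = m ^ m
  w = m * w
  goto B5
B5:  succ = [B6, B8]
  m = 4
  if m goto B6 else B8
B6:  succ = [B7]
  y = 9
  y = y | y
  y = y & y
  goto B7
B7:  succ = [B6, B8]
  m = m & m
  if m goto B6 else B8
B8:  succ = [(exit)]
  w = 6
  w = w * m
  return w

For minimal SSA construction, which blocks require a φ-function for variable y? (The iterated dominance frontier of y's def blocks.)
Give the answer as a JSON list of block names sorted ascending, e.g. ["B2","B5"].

Answer: ["B5", "B6", "B8"]

Derivation:
idom tree: B1←B0 B2←B0 B3←B2 B4←B1 B5←B0 B6←B0 B7←B6 B8←B0
Join-block Dom:
  B5: preds {B3,B4}: {B0,B2,B3} ∩ {B0,B1,B4} = {B0}; idom=B0
  B6: preds {B3,B5,B7}: {B0,B2,B3} ∩ {B0,B5} ∩ {B0,B6,B7} = {B0}; idom=B0
  B8: preds {B2,B5,B7}: {B0,B2} ∩ {B0,B5} ∩ {B0,B6,B7} = {B0}; idom=B0

DF derivation:
  B5←B3: walk B3→B2 to B0
  B5←B4: walk B4→B1 to B0
  B6←B3: walk B3→B2 to B0
  B6←B5: walk B5 to B0
  B6←B7: walk B7→B6 to B0
  B8←B2: walk B2 to B0
  B8←B5: walk B5 to B0
  B8←B7: walk B7→B6 to B0
  DF(B0)=∅
  DF(B1)={B5}
  DF(B2)={B5,B6,B8}
  DF(B3)={B5,B6}
  DF(B4)={B5}
  DF(B5)={B6,B8}
  DF(B6)={B6,B8}
  DF(B7)={B6,B8}
  DF(B8)=∅

φ for y: defs {B3,B6}
  DF⁺ = {B5,B6,B8}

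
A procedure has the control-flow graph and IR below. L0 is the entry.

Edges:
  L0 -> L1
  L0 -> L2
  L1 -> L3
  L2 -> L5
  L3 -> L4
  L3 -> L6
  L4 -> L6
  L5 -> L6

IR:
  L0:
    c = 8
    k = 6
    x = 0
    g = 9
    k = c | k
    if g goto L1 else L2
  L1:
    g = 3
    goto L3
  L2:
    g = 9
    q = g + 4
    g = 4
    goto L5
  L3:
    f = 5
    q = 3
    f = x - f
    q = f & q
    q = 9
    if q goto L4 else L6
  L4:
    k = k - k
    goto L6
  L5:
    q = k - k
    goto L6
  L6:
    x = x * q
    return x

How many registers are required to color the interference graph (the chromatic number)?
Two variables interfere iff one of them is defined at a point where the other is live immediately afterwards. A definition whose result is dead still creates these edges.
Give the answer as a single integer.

Answer: 4

Derivation:
Per-block:
  L0: {c,g,k,x} / ∅
  L1: {g} / ∅
  L2: {g,q} / ∅
  L3: {f,q} / {x}
  L4: {k} / {k}
  L5: {q} / {k}
  L6: {x} / {q,x}

Live sets:
  L0: in=∅ out={k,x}
  L1: in={k,x} out={k,x}
  L2: in={k,x} out={k,x}
  L3: in={k,x} out={k,q,x}
  L4: in={k,q,x} out={q,x}
  L5: in={k,x} out={q,x}
  L6: in={q,x} out=∅

Interfere edges:
  c — {g,k,x}
  f — {k,q,x}
  g — {c,k,x}
  k — {c,f,g,q,x}
  q — {f,k,x}
  x — {c,f,g,k,q}

Registers:
  clique {c,g,k,x} ⇒ need ≥ 4
  assign c→R2 f→R2 g→R3 k→R0 q→R3 x→R1 — no edge inside a register ⇒ χ ≤ 4
  χ = 4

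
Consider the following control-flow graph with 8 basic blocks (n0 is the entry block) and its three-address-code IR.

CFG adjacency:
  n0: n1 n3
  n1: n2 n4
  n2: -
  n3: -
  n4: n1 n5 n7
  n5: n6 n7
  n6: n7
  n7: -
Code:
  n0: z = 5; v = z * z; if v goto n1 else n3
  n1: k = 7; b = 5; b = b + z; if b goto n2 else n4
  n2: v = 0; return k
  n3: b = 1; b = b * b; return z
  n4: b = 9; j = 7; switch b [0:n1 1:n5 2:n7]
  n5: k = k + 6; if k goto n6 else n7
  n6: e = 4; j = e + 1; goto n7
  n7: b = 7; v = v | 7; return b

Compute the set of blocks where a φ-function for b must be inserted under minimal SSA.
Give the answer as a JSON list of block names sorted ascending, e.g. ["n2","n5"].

Answer: ["n1"]

Derivation:
idom tree: n1←n0 n2←n1 n3←n0 n4←n1 n5←n4 n6←n5 n7←n4
Dom∩ at merges:
  n1: preds {n0,n4}: {n0} ∩ {n0,n1,n4} = {n0}; idom=n0
  n7: preds {n4,n5,n6}: {n0,n1,n4} ∩ {n0,n1,n4,n5} ∩ {n0,n1,n4,n5,n6} = {n0,n1,n4}; idom=n4

Frontier:
  n1←n0: walk · to n0
  n1←n4: walk n4→n1 to n0
  n7←n4: walk · to n4
  n7←n5: walk n5 to n4
  n7←n6: walk n6→n5 to n4
  DF(n0)=∅
  DF(n1)={n1}
  DF(n2)=∅
  DF(n3)=∅
  DF(n4)={n1}
  DF(n5)={n7}
  DF(n6)={n7}
  DF(n7)=∅

φ for b: defs {n1,n3,n4,n7}
  DF⁺ = {n1}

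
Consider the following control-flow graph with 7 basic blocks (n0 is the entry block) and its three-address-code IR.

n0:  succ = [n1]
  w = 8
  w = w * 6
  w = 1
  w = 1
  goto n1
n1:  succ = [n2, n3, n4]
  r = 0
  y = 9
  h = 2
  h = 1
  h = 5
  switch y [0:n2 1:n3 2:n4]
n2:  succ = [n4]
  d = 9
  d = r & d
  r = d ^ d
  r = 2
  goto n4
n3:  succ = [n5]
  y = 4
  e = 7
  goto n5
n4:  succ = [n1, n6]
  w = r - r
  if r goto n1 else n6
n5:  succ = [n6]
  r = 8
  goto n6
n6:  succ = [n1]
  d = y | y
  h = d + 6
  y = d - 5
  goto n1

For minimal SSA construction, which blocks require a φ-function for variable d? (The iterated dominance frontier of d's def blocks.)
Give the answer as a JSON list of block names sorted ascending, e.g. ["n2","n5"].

Answer: ["n1", "n4", "n6"]

Derivation:
idom tree: n1←n0 n2←n1 n3←n1 n4←n1 n5←n3 n6←n1
Join-block Dom:
  n1: preds {n0,n4,n6}: {n0} ∩ {n0,n1,n4} ∩ {n0,n1,n6} = {n0}; idom=n0
  n4: preds {n1,n2}: {n0,n1} ∩ {n0,n1,n2} = {n0,n1}; idom=n1
  n6: preds {n4,n5}: {n0,n1,n4} ∩ {n0,n1,n3,n5} = {n0,n1}; idom=n1

Frontier:
  n1←n0: walk · to n0
  n1←n4: walk n4→n1 to n0
  n1←n6: walk n6→n1 to n0
  n4←n1: walk · to n1
  n4←n2: walk n2 to n1
  n6←n4: walk n4 to n1
  n6←n5: walk n5→n3 to n1
  n0: DF=∅
  n1: DF={n1}
  n2: DF={n4}
  n3: DF={n6}
  n4: DF={n1,n6}
  n5: DF={n6}
  n6: DF={n1}

φ for d: defs {n2,n6}
  DF⁺ = {n1,n4,n6}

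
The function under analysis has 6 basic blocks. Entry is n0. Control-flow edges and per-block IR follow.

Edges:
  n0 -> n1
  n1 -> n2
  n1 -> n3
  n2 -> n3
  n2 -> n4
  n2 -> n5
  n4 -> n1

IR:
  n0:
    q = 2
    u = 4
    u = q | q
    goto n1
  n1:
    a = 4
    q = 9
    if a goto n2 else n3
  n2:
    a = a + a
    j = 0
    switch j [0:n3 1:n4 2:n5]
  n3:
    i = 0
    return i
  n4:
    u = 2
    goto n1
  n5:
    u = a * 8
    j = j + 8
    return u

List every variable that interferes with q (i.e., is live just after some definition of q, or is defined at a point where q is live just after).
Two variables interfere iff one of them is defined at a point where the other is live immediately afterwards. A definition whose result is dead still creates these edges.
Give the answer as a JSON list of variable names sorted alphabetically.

Per-block:
  n0: def={q,u} ue=∅
  n1: def={a,q} ue=∅
  n2: def={a,j} ue={a}
  n3: def={i} ue=∅
  n4: def={u} ue=∅
  n5: def={j,u} ue={a,j}

Liveness:
  n0: in=∅ out=∅
  n1: in=∅ out={a}
  n2: in={a} out={a,j}
  n3: in=∅ out=∅
  n4: in=∅ out=∅
  n5: in={a,j} out=∅

Interference:
  a — {j,q}
  i — ∅
  j — {a,u}
  q — {a,u}
  u — {j,q}

N(q) = ["a", "u"]

Answer: ["a", "u"]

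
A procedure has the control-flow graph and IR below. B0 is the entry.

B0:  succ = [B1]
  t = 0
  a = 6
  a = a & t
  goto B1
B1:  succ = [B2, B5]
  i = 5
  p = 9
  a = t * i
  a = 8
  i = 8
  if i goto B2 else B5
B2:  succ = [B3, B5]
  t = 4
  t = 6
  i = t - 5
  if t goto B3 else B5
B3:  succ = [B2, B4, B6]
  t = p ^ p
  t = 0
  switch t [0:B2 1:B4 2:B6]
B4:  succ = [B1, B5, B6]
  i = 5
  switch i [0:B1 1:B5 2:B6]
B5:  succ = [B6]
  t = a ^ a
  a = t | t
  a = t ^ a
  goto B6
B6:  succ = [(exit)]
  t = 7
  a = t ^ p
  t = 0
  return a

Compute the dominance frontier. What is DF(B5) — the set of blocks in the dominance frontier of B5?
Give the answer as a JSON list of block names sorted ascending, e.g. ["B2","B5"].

idom tree: B1←B0 B2←B1 B3←B2 B4←B3 B5←B1 B6←B1
Dom at joins:
  B1: preds {B0,B4}: {B0} ∩ {B0,B1,B2,B3,B4} = {B0}; idom=B0
  B2: preds {B1,B3}: {B0,B1} ∩ {B0,B1,B2,B3} = {B0,B1}; idom=B1
  B5: preds {B1,B2,B4}: {B0,B1} ∩ {B0,B1,B2} ∩ {B0,B1,B2,B3,B4} = {B0,B1}; idom=B1
  B6: preds {B3,B4,B5}: {B0,B1,B2,B3} ∩ {B0,B1,B2,B3,B4} ∩ {B0,B1,B5} = {B0,B1}; idom=B1

DF derivation:
  B1←B0: walk · to B0
  B1←B4: walk B4→B3→B2→B1 to B0
  B2←B1: walk · to B1
  B2←B3: walk B3→B2 to B1
  B5←B1: walk · to B1
  B5←B2: walk B2 to B1
  B5←B4: walk B4→B3→B2 to B1
  B6←B3: walk B3→B2 to B1
  B6←B4: walk B4→B3→B2 to B1
  B6←B5: walk B5 to B1
  DF(B0)=∅
  DF(B1)={B1}
  DF(B2)={B1,B2,B5,B6}
  DF(B3)={B1,B2,B5,B6}
  DF(B4)={B1,B5,B6}
  DF(B5)={B6}
  DF(B6)=∅

DF(B5) = ["B6"]

Answer: ["B6"]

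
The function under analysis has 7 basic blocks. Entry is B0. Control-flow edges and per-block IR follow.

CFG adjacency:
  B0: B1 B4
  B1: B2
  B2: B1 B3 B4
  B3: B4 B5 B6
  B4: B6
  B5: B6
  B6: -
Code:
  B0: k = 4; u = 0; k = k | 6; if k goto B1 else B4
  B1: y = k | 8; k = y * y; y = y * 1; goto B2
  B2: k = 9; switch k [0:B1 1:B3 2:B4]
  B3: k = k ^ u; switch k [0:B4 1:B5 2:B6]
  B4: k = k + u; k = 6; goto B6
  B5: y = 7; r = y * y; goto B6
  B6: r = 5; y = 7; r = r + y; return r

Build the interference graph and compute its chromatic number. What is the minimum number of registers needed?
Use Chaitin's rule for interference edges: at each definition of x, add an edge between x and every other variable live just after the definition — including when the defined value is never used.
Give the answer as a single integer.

Block summaries:
  B0: {k,u} / ∅
  B1: {k,y} / {k}
  B2: {k} / ∅
  B3: {k} / {k,u}
  B4: {k} / {k,u}
  B5: {r,y} / ∅
  B6: {r,y} / ∅

Liveness:
  live B0: ∅→{k,u}
  live B1: {k,u}→{u}
  live B2: {u}→{k,u}
  live B3: {k,u}→{k,u}
  live B4: {k,u}→∅
  live B5: ∅→∅
  live B6: ∅→∅

Interference:
  k↔{u,y}
  r↔{y}
  u↔{k,y}
  y↔{k,r,u}

Registers:
  {k,u,y} pairwise interfere (3-clique) ⇒ χ ≥ 3
  3-colouring: R0={y}  R1={k,r}  R2={u}
  χ = 3

Answer: 3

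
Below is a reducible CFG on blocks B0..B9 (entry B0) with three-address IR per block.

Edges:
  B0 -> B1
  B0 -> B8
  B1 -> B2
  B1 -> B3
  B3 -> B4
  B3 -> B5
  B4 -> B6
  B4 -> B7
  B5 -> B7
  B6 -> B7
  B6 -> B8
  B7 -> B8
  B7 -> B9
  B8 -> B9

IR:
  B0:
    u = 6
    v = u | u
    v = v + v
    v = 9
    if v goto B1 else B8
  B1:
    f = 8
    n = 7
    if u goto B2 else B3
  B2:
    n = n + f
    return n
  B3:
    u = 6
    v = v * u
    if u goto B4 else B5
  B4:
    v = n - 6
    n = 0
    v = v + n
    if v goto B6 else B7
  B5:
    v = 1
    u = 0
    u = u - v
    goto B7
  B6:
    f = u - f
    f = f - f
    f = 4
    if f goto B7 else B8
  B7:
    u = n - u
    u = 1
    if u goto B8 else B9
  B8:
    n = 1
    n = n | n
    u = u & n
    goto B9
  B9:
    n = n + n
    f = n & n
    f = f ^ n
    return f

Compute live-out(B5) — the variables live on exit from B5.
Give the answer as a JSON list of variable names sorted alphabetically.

def/use:
  B0: def={u,v} ue=∅
  B1: def={f,n} ue={u}
  B2: def={n} ue={f,n}
  B3: def={u,v} ue={v}
  B4: def={n,v} ue={n}
  B5: def={u,v} ue=∅
  B6: def={f} ue={f,u}
  B7: def={u} ue={n,u}
  B8: def={n,u} ue={u}
  B9: def={f,n} ue={n}

Liveness:
  B0 li=∅ lo={u,v}
  B1 li={u,v} lo={f,n,v}
  B2 li={f,n} lo=∅
  B3 li={f,n,v} lo={f,n,u}
  B4 li={f,n,u} lo={f,n,u}
  B5 li={n} lo={n,u}
  B6 li={f,n,u} lo={n,u}
  B7 li={n,u} lo={n,u}
  B8 li={u} lo={n}
  B9 li={n} lo=∅

live-out(B5) = ["n", "u"]

Answer: ["n", "u"]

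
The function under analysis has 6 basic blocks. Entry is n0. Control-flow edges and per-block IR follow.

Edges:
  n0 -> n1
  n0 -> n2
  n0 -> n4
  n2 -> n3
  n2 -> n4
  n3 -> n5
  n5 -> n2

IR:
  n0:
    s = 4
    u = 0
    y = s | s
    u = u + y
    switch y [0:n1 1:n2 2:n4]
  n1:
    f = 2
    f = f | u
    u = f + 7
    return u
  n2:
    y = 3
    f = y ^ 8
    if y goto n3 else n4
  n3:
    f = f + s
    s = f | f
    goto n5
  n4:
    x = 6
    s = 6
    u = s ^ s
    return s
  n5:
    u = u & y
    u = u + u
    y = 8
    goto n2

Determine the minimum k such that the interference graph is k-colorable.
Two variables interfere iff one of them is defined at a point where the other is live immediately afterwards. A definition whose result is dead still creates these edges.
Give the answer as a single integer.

def/use:
  n0: {s,u,y} / ∅
  n1: {f,u} / {u}
  n2: {f,y} / ∅
  n3: {f,s} / {f,s}
  n4: {s,u,x} / ∅
  n5: {u,y} / {u,y}

Live sets:
  live n0: ∅→{s,u}
  live n1: {u}→∅
  live n2: {s,u}→{f,s,u,y}
  live n3: {f,s,u,y}→{s,u,y}
  live n4: ∅→∅
  live n5: {s,u,y}→{s,u}

Interference:
  f: {s,u,y}
  s: {f,u,y}
  u: {f,s,y}
  x: ∅
  y: {f,s,u}

Chromatic number:
  clique {f,s,u,y} ⇒ need ≥ 4
  assign f→r0 s→r1 u→r2 x→r0 y→r3 — no edge inside a register ⇒ χ ≤ 4
  χ = 4

Answer: 4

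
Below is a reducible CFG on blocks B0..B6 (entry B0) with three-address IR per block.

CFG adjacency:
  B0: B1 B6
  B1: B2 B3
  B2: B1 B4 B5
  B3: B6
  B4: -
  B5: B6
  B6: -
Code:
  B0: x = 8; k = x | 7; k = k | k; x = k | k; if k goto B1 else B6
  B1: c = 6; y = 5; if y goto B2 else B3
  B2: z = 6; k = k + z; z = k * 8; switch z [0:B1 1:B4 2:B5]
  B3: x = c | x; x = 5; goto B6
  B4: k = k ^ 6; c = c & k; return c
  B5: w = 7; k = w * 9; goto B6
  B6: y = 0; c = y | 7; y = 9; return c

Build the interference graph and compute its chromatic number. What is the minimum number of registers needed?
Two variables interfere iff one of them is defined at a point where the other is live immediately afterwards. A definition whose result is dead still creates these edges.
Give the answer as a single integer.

Per-block:
  B0: def={k,x} ue=∅
  B1: def={c,y} ue=∅
  B2: def={k,z} ue={k}
  B3: def={x} ue={c,x}
  B4: def={c,k} ue={c,k}
  B5: def={k,w} ue=∅
  B6: def={c,y} ue=∅

Backward fixpoint:
  B0: in=∅ out={k,x}
  B1: in={k,x} out={c,k,x}
  B2: in={c,k,x} out={c,k,x}
  B3: in={c,x} out=∅
  B4: in={c,k} out=∅
  B5: in=∅ out=∅
  B6: in=∅ out=∅

Conflict graph:
  c — {k,x,y,z}
  k — {c,x,y,z}
  w — ∅
  x — {c,k,y,z}
  y — {c,k,x}
  z — {c,k,x}

Chromatic number:
  lower bound: {c,k,x,y} mutually conflict ⇒ χ ≥ 4
  assign c→R0 k→R1 w→R0 x→R2 y→R3 z→R3 — no edge inside a register ⇒ χ ≤ 4
  χ = 4

Answer: 4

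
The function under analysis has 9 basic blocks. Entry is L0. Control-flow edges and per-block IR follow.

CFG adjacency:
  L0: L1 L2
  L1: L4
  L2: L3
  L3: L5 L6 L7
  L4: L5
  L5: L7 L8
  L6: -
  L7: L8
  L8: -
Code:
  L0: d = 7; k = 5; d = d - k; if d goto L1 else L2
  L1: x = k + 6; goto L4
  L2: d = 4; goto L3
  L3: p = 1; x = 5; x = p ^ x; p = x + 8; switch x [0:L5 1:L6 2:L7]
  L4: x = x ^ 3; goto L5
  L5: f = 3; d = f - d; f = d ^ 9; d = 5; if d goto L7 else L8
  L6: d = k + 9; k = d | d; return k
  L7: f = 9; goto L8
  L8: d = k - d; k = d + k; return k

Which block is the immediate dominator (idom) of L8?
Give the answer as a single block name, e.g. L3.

Answer: L0

Derivation:
idom tree: L1←L0 L2←L0 L3←L2 L4←L1 L5←L0 L6←L3 L7←L0 L8←L0
Dom∩ at merges:
  L5: preds {L3,L4}: {L0,L2,L3} ∩ {L0,L1,L4} = {L0}; idom=L0
  L7: preds {L3,L5}: {L0,L2,L3} ∩ {L0,L5} = {L0}; idom=L0
  L8: preds {L5,L7}: {L0,L5} ∩ {L0,L7} = {L0}; idom=L0

idom(L8) = L0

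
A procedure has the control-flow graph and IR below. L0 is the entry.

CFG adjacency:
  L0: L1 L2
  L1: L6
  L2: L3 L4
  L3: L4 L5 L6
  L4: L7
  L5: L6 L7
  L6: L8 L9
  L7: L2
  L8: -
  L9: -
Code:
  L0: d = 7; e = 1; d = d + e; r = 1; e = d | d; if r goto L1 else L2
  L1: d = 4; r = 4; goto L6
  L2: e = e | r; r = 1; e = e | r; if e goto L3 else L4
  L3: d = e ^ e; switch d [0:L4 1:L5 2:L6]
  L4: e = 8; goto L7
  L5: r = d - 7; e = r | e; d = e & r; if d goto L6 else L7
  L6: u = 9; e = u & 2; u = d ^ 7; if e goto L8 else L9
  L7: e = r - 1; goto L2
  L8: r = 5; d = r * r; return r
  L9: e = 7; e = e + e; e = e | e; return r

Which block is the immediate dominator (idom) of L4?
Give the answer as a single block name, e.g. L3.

Answer: L2

Analysis:
idom tree: L1←L0 L2←L0 L3←L2 L4←L2 L5←L3 L6←L0 L7←L2 L8←L6 L9←L6
Join-block Dom:
  L2: preds {L0,L7}: {L0} ∩ {L0,L2,L7} = {L0}; idom=L0
  L4: preds {L2,L3}: {L0,L2} ∩ {L0,L2,L3} = {L0,L2}; idom=L2
  L6: preds {L1,L3,L5}: {L0,L1} ∩ {L0,L2,L3} ∩ {L0,L2,L3,L5} = {L0}; idom=L0
  L7: preds {L4,L5}: {L0,L2,L4} ∩ {L0,L2,L3,L5} = {L0,L2}; idom=L2

idom(L4) = L2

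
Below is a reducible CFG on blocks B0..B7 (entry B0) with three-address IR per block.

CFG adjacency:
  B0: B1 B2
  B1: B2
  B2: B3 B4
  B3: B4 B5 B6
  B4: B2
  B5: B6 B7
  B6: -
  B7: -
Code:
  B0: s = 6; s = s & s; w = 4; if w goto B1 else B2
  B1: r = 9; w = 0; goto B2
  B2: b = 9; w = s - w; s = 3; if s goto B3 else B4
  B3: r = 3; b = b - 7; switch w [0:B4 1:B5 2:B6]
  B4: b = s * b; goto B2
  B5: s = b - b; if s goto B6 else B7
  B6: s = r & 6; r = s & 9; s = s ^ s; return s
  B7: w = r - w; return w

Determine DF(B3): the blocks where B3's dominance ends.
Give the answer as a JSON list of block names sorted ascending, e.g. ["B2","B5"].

Answer: ["B4"]

Working:
idom tree: B1←B0 B2←B0 B3←B2 B4←B2 B5←B3 B6←B3 B7←B5
Dom∩ at merges:
  B2: preds {B0,B1,B4}: {B0} ∩ {B0,B1} ∩ {B0,B2,B4} = {B0}; idom=B0
  B4: preds {B2,B3}: {B0,B2} ∩ {B0,B2,B3} = {B0,B2}; idom=B2
  B6: preds {B3,B5}: {B0,B2,B3} ∩ {B0,B2,B3,B5} = {B0,B2,B3}; idom=B3

Frontier:
  join B2 pred B0: · stop@B0
  join B2 pred B1: B1 stop@B0
  join B2 pred B4: B4→B2 stop@B0
  join B4 pred B2: · stop@B2
  join B4 pred B3: B3 stop@B2
  join B6 pred B3: · stop@B3
  join B6 pred B5: B5 stop@B3
  B0 → ∅
  B1 → {B2}
  B2 → {B2}
  B3 → {B4}
  B4 → {B2}
  B5 → {B6}
  B6 → ∅
  B7 → ∅

DF(B3) = ["B4"]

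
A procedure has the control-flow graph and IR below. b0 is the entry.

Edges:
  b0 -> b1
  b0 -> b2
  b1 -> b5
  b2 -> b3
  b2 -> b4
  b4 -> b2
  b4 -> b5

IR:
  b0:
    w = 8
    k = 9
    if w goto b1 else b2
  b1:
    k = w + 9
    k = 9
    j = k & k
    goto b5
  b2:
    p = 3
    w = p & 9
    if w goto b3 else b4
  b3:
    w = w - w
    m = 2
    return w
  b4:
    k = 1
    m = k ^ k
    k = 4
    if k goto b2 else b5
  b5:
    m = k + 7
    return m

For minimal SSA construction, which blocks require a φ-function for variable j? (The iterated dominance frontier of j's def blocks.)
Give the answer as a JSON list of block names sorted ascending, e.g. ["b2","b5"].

Answer: ["b5"]

Working:
idom tree: b1←b0 b2←b0 b3←b2 b4←b2 b5←b0
Dom at joins:
  b2: preds {b0,b4}: {b0} ∩ {b0,b2,b4} = {b0}; idom=b0
  b5: preds {b1,b4}: {b0,b1} ∩ {b0,b2,b4} = {b0}; idom=b0

DF derivation:
  b2←b0: walk · to b0
  b2←b4: walk b4→b2 to b0
  b5←b1: walk b1 to b0
  b5←b4: walk b4→b2 to b0
  DF(b0)=∅
  DF(b1)={b5}
  DF(b2)={b2,b5}
  DF(b3)=∅
  DF(b4)={b2,b5}
  DF(b5)=∅

φ for j: defs {b1}
  DF⁺ = {b5}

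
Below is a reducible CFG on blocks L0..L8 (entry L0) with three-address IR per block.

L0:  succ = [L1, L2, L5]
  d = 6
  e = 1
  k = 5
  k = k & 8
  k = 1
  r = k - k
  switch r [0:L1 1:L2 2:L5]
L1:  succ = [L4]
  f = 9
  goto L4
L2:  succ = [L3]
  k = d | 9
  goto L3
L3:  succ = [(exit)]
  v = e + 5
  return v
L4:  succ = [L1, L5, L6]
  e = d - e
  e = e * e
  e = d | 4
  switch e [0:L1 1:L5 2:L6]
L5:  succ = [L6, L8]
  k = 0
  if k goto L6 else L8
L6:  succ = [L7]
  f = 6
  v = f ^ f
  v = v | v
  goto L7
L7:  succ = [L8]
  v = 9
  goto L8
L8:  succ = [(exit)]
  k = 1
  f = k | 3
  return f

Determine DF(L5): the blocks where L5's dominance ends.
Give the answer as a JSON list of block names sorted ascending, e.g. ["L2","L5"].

Answer: ["L6", "L8"]

Working:
idom tree: L1←L0 L2←L0 L3←L2 L4←L1 L5←L0 L6←L0 L7←L6 L8←L0
Join-block Dom:
  L1: preds {L0,L4}: {L0} ∩ {L0,L1,L4} = {L0}; idom=L0
  L5: preds {L0,L4}: {L0} ∩ {L0,L1,L4} = {L0}; idom=L0
  L6: preds {L4,L5}: {L0,L1,L4} ∩ {L0,L5} = {L0}; idom=L0
  L8: preds {L5,L7}: {L0,L5} ∩ {L0,L6,L7} = {L0}; idom=L0

DF derivation:
  L1←L0: walk · to L0
  L1←L4: walk L4→L1 to L0
  L5←L0: walk · to L0
  L5←L4: walk L4→L1 to L0
  L6←L4: walk L4→L1 to L0
  L6←L5: walk L5 to L0
  L8←L5: walk L5 to L0
  L8←L7: walk L7→L6 to L0
  L0: DF=∅
  L1: DF={L1,L5,L6}
  L2: DF=∅
  L3: DF=∅
  L4: DF={L1,L5,L6}
  L5: DF={L6,L8}
  L6: DF={L8}
  L7: DF={L8}
  L8: DF=∅

DF(L5) = ["L6", "L8"]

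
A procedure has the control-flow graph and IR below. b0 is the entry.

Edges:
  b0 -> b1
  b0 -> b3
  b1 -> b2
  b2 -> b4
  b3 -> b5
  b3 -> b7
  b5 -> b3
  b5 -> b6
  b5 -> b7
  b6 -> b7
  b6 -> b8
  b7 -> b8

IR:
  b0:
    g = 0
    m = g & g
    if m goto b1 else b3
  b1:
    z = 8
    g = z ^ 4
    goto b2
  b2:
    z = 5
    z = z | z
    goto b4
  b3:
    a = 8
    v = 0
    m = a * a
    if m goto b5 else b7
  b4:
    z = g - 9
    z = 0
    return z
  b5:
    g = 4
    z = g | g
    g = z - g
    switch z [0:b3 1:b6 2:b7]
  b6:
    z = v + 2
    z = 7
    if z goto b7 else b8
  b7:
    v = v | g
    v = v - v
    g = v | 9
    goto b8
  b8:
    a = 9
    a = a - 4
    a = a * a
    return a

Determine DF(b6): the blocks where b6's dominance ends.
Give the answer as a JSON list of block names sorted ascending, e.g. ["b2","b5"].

idom tree: b1←b0 b2←b1 b3←b0 b4←b2 b5←b3 b6←b5 b7←b3 b8←b3
Dom at joins:
  b3: preds {b0,b5}: {b0} ∩ {b0,b3,b5} = {b0}; idom=b0
  b7: preds {b3,b5,b6}: {b0,b3} ∩ {b0,b3,b5} ∩ {b0,b3,b5,b6} = {b0,b3}; idom=b3
  b8: preds {b6,b7}: {b0,b3,b5,b6} ∩ {b0,b3,b7} = {b0,b3}; idom=b3

Frontier:
  b3←b0: walk · to b0
  b3←b5: walk b5→b3 to b0
  b7←b3: walk · to b3
  b7←b5: walk b5 to b3
  b7←b6: walk b6→b5 to b3
  b8←b6: walk b6→b5 to b3
  b8←b7: walk b7 to b3
  DF(b0)=∅
  DF(b1)=∅
  DF(b2)=∅
  DF(b3)={b3}
  DF(b4)=∅
  DF(b5)={b3,b7,b8}
  DF(b6)={b7,b8}
  DF(b7)={b8}
  DF(b8)=∅

DF(b6) = ["b7", "b8"]

Answer: ["b7", "b8"]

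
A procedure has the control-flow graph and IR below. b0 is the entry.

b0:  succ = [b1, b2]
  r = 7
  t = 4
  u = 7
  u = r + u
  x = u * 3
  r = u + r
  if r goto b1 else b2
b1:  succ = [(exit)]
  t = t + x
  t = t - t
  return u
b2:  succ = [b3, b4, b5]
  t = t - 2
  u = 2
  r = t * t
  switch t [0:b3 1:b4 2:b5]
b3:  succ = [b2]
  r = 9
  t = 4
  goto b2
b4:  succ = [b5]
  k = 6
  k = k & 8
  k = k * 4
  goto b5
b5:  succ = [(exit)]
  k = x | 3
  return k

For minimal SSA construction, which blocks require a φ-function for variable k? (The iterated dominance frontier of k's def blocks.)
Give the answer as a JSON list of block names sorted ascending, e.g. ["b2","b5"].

Answer: ["b5"]

Analysis:
idom tree: b1←b0 b2←b0 b3←b2 b4←b2 b5←b2
Join-block Dom:
  b2: preds {b0,b3}: {b0} ∩ {b0,b2,b3} = {b0}; idom=b0
  b5: preds {b2,b4}: {b0,b2} ∩ {b0,b2,b4} = {b0,b2}; idom=b2

DF derivation:
  join b2 pred b0: · stop@b0
  join b2 pred b3: b3→b2 stop@b0
  join b5 pred b2: · stop@b2
  join b5 pred b4: b4 stop@b2
  b0 → ∅
  b1 → ∅
  b2 → {b2}
  b3 → {b2}
  b4 → {b5}
  b5 → ∅

φ for k: defs {b4,b5}
  DF⁺ = {b5}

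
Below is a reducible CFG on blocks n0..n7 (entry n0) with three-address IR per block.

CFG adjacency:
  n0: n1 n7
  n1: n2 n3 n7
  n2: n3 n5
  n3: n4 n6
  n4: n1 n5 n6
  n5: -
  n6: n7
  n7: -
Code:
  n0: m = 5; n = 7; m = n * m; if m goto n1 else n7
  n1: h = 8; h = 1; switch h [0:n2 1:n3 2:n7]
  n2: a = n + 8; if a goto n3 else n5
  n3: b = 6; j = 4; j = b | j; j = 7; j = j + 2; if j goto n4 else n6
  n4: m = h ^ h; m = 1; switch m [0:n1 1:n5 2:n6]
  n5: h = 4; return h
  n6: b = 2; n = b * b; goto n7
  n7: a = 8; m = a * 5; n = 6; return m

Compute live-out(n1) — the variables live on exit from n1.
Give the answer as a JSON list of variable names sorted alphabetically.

Answer: ["h", "n"]

Working:
Per-block:
  n0: {m,n} / ∅
  n1: {h} / ∅
  n2: {a} / {n}
  n3: {b,j} / ∅
  n4: {m} / {h}
  n5: {h} / ∅
  n6: {b,n} / ∅
  n7: {a,m,n} / ∅

Liveness:
  live n0: ∅→{n}
  live n1: {n}→{h,n}
  live n2: {h,n}→{h,n}
  live n3: {h,n}→{h,n}
  live n4: {h,n}→{n}
  live n5: ∅→∅
  live n6: ∅→∅
  live n7: ∅→∅

live-out(n1) = ["h", "n"]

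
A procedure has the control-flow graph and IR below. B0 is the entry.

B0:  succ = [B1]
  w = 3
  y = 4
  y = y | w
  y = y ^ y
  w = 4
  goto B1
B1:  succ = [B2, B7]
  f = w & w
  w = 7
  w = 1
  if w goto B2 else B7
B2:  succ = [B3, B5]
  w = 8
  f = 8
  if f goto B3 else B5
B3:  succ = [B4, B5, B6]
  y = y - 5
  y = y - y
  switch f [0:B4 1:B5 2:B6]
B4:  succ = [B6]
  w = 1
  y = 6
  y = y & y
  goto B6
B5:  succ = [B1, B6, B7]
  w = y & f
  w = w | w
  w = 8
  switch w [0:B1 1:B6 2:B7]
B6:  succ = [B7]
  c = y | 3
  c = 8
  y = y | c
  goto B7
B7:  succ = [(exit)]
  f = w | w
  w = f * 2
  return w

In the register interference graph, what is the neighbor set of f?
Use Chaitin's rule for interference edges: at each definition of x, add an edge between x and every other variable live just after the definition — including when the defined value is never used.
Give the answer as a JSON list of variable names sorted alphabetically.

Block summaries:
  B0 def {w,y} use ∅
  B1 def {f,w} use {w}
  B2 def {f,w} use ∅
  B3 def {y} use {f,y}
  B4 def {w,y} use ∅
  B5 def {w} use {f,y}
  B6 def {c,y} use {y}
  B7 def {f,w} use {w}

Liveness:
  live B0: ∅→{w,y}
  live B1: {w,y}→{w,y}
  live B2: {y}→{f,w,y}
  live B3: {f,w,y}→{f,w,y}
  live B4: ∅→{w,y}
  live B5: {f,y}→{w,y}
  live B6: {w,y}→{w}
  live B7: {w}→∅

Conflict graph:
  c↔{w,y}
  f↔{w,y}
  w↔{c,f,y}
  y↔{c,f,w}

N(f) = ["w", "y"]

Answer: ["w", "y"]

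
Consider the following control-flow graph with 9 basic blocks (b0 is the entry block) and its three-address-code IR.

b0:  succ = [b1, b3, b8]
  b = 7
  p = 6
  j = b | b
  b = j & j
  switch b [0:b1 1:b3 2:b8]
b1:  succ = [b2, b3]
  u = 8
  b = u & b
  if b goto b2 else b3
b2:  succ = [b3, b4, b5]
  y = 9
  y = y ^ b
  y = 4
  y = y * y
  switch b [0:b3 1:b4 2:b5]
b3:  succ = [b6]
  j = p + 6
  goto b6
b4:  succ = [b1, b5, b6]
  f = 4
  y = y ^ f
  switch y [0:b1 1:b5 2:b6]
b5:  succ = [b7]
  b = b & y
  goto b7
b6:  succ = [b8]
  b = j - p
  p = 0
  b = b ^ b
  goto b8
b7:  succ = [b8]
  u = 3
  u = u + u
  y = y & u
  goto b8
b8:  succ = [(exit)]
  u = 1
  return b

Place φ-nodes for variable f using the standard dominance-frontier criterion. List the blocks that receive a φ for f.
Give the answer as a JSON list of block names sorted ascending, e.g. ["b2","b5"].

Answer: ["b1", "b3", "b5", "b6", "b8"]

Derivation:
idom tree: b1←b0 b2←b1 b3←b0 b4←b2 b5←b2 b6←b0 b7←b5 b8←b0
Join-block Dom:
  b1: preds {b0,b4}: {b0} ∩ {b0,b1,b2,b4} = {b0}; idom=b0
  b3: preds {b0,b1,b2}: {b0} ∩ {b0,b1} ∩ {b0,b1,b2} = {b0}; idom=b0
  b5: preds {b2,b4}: {b0,b1,b2} ∩ {b0,b1,b2,b4} = {b0,b1,b2}; idom=b2
  b6: preds {b3,b4}: {b0,b3} ∩ {b0,b1,b2,b4} = {b0}; idom=b0
  b8: preds {b0,b6,b7}: {b0} ∩ {b0,b6} ∩ {b0,b1,b2,b5,b7} = {b0}; idom=b0

DF derivation:
  b1←b0: walk · to b0
  b1←b4: walk b4→b2→b1 to b0
  b3←b0: walk · to b0
  b3←b1: walk b1 to b0
  b3←b2: walk b2→b1 to b0
  b5←b2: walk · to b2
  b5←b4: walk b4 to b2
  b6←b3: walk b3 to b0
  b6←b4: walk b4→b2→b1 to b0
  b8←b0: walk · to b0
  b8←b6: walk b6 to b0
  b8←b7: walk b7→b5→b2→b1 to b0
  b0: DF=∅
  b1: DF={b1,b3,b6,b8}
  b2: DF={b1,b3,b6,b8}
  b3: DF={b6}
  b4: DF={b1,b5,b6}
  b5: DF={b8}
  b6: DF={b8}
  b7: DF={b8}
  b8: DF=∅

φ for f: defs {b4}
  DF⁺ = {b1,b3,b5,b6,b8}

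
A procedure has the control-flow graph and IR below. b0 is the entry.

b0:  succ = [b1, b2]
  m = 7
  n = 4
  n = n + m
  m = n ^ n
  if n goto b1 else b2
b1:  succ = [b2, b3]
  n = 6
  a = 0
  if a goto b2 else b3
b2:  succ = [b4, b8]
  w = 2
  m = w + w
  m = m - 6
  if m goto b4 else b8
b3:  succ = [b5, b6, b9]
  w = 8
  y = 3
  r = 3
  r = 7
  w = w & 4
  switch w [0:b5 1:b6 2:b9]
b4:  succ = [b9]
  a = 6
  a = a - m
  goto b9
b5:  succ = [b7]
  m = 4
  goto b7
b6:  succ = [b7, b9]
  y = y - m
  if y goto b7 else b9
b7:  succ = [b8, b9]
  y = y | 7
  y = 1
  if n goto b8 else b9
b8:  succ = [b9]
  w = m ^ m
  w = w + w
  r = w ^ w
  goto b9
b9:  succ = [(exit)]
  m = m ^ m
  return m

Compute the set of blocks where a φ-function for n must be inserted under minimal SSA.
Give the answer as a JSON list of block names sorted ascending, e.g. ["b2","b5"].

Answer: ["b2", "b8", "b9"]

Analysis:
idom tree: b1←b0 b2←b0 b3←b1 b4←b2 b5←b3 b6←b3 b7←b3 b8←b0 b9←b0
Dom at joins:
  b2: preds {b0,b1}: {b0} ∩ {b0,b1} = {b0}; idom=b0
  b7: preds {b5,b6}: {b0,b1,b3,b5} ∩ {b0,b1,b3,b6} = {b0,b1,b3}; idom=b3
  b8: preds {b2,b7}: {b0,b2} ∩ {b0,b1,b3,b7} = {b0}; idom=b0
  b9: preds {b3,b4,b6,b7,b8}: {b0,b1,b3} ∩ {b0,b2,b4} ∩ {b0,b1,b3,b6} ∩ {b0,b1,b3,b7} ∩ {b0,b8} = {b0}; idom=b0

Frontier:
  b2←b0: walk · to b0
  b2←b1: walk b1 to b0
  b7←b5: walk b5 to b3
  b7←b6: walk b6 to b3
  b8←b2: walk b2 to b0
  b8←b7: walk b7→b3→b1 to b0
  b9←b3: walk b3→b1 to b0
  b9←b4: walk b4→b2 to b0
  b9←b6: walk b6→b3→b1 to b0
  b9←b7: walk b7→b3→b1 to b0
  b9←b8: walk b8 to b0
  DF(b0)=∅
  DF(b1)={b2,b8,b9}
  DF(b2)={b8,b9}
  DF(b3)={b8,b9}
  DF(b4)={b9}
  DF(b5)={b7}
  DF(b6)={b7,b9}
  DF(b7)={b8,b9}
  DF(b8)={b9}
  DF(b9)=∅

φ for n: defs {b0,b1}
  DF⁺ = {b2,b8,b9}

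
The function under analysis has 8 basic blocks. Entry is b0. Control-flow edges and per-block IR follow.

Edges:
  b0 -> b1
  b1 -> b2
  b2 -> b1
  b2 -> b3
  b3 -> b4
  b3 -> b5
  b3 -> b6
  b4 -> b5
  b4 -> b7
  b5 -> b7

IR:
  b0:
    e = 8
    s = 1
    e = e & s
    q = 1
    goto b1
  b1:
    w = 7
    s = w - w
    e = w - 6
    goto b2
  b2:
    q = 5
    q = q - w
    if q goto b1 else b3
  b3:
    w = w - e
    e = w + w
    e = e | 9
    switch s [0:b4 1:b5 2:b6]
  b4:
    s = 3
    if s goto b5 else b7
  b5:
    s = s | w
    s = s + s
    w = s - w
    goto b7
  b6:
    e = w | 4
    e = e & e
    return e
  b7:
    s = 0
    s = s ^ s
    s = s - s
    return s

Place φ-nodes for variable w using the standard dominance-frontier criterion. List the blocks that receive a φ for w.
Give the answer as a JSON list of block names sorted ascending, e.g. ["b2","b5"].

idom tree: b1←b0 b2←b1 b3←b2 b4←b3 b5←b3 b6←b3 b7←b3
Dom at joins:
  b1: preds {b0,b2}: {b0} ∩ {b0,b1,b2} = {b0}; idom=b0
  b5: preds {b3,b4}: {b0,b1,b2,b3} ∩ {b0,b1,b2,b3,b4} = {b0,b1,b2,b3}; idom=b3
  b7: preds {b4,b5}: {b0,b1,b2,b3,b4} ∩ {b0,b1,b2,b3,b5} = {b0,b1,b2,b3}; idom=b3

DF walk-up:
  b1←b0: walk · to b0
  b1←b2: walk b2→b1 to b0
  b5←b3: walk · to b3
  b5←b4: walk b4 to b3
  b7←b4: walk b4 to b3
  b7←b5: walk b5 to b3
  b0 → ∅
  b1 → {b1}
  b2 → {b1}
  b3 → ∅
  b4 → {b5,b7}
  b5 → {b7}
  b6 → ∅
  b7 → ∅

φ for w: defs {b1,b3,b5}
  DF⁺ = {b1,b7}

Answer: ["b1", "b7"]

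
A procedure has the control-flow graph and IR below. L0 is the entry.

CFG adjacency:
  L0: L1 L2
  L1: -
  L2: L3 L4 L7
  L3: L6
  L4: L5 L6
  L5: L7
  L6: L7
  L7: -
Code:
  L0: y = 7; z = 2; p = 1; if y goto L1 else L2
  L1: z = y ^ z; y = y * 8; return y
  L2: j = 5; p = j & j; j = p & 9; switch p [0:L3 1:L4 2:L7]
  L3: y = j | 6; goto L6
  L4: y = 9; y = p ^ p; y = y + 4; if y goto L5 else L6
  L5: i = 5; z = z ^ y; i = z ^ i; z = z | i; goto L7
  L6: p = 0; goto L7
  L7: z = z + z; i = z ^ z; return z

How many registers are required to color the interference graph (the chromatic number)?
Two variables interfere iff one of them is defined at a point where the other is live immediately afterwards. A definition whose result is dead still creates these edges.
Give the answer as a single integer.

Answer: 3

Derivation:
Block summaries:
  L0: def={p,y,z} ue=∅
  L1: def={y,z} ue={y,z}
  L2: def={j,p} ue=∅
  L3: def={y} ue={j}
  L4: def={y} ue={p}
  L5: def={i,z} ue={y,z}
  L6: def={p} ue=∅
  L7: def={i,z} ue={z}

Live sets:
  L0: in=∅ out={y,z}
  L1: in={y,z} out=∅
  L2: in={z} out={j,p,z}
  L3: in={j,z} out={z}
  L4: in={p,z} out={y,z}
  L5: in={y,z} out={z}
  L6: in={z} out={z}
  L7: in={z} out=∅

Interference:
  i — {y,z}
  j — {p,z}
  p — {j,y,z}
  y — {i,p,z}
  z — {i,j,p,y}

Registers:
  {i,y,z} pairwise interfere (3-clique) ⇒ χ ≥ 3
  assign i→R1 j→R2 p→R1 y→R2 z→R0 — no edge inside a register ⇒ χ ≤ 3
  χ = 3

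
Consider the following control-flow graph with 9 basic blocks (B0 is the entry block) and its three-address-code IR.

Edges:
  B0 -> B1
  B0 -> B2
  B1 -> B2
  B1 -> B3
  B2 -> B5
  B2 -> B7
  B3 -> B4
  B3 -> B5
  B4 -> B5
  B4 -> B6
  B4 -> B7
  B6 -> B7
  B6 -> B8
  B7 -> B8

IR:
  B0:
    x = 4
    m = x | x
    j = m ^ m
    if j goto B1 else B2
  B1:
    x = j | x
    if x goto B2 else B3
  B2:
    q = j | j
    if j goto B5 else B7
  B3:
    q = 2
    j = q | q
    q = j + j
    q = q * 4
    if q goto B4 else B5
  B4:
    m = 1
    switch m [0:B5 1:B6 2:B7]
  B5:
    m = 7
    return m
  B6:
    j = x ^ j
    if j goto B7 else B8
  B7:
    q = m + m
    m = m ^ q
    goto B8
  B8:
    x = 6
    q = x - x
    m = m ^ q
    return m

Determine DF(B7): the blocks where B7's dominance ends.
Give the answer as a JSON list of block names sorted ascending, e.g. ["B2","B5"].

idom tree: B1←B0 B2←B0 B3←B1 B4←B3 B5←B0 B6←B4 B7←B0 B8←B0
Join-block Dom:
  B2: preds {B0,B1}: {B0} ∩ {B0,B1} = {B0}; idom=B0
  B5: preds {B2,B3,B4}: {B0,B2} ∩ {B0,B1,B3} ∩ {B0,B1,B3,B4} = {B0}; idom=B0
  B7: preds {B2,B4,B6}: {B0,B2} ∩ {B0,B1,B3,B4} ∩ {B0,B1,B3,B4,B6} = {B0}; idom=B0
  B8: preds {B6,B7}: {B0,B1,B3,B4,B6} ∩ {B0,B7} = {B0}; idom=B0

DF derivation:
  join B2 pred B0: · stop@B0
  join B2 pred B1: B1 stop@B0
  join B5 pred B2: B2 stop@B0
  join B5 pred B3: B3→B1 stop@B0
  join B5 pred B4: B4→B3→B1 stop@B0
  join B7 pred B2: B2 stop@B0
  join B7 pred B4: B4→B3→B1 stop@B0
  join B7 pred B6: B6→B4→B3→B1 stop@B0
  join B8 pred B6: B6→B4→B3→B1 stop@B0
  join B8 pred B7: B7 stop@B0
  B0: DF=∅
  B1: DF={B2,B5,B7,B8}
  B2: DF={B5,B7}
  B3: DF={B5,B7,B8}
  B4: DF={B5,B7,B8}
  B5: DF=∅
  B6: DF={B7,B8}
  B7: DF={B8}
  B8: DF=∅

DF(B7) = ["B8"]

Answer: ["B8"]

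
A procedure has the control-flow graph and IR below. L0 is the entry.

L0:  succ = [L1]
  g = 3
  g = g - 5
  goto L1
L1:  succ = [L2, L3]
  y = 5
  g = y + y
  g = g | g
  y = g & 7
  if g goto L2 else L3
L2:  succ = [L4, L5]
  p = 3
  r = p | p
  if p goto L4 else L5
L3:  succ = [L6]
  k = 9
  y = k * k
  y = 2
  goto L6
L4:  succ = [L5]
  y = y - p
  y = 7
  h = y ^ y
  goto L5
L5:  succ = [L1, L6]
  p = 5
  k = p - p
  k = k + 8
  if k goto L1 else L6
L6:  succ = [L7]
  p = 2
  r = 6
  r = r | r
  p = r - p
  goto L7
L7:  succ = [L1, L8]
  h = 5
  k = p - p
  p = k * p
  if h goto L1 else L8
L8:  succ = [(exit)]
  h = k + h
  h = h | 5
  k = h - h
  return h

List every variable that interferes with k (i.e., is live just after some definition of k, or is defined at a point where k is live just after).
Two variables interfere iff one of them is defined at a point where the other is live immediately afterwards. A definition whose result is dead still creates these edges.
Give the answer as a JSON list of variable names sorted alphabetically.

Block summaries:
  L0: def={g} ue=∅
  L1: def={g,y} ue=∅
  L2: def={p,r} ue=∅
  L3: def={k,y} ue=∅
  L4: def={h,y} ue={p,y}
  L5: def={k,p} ue=∅
  L6: def={p,r} ue=∅
  L7: def={h,k,p} ue={p}
  L8: def={h,k} ue={h,k}

Live sets:
  live L0: ∅→∅
  live L1: ∅→{y}
  live L2: {y}→{p,y}
  live L3: ∅→∅
  live L4: {p,y}→∅
  live L5: ∅→∅
  live L6: ∅→{p}
  live L7: {p}→{h,k}
  live L8: {h,k}→∅

Interference:
  g — {y}
  h — {k,p}
  k — {h,p}
  p — {h,k,r,y}
  r — {p,y}
  y — {g,p,r}

N(k) = ["h", "p"]

Answer: ["h", "p"]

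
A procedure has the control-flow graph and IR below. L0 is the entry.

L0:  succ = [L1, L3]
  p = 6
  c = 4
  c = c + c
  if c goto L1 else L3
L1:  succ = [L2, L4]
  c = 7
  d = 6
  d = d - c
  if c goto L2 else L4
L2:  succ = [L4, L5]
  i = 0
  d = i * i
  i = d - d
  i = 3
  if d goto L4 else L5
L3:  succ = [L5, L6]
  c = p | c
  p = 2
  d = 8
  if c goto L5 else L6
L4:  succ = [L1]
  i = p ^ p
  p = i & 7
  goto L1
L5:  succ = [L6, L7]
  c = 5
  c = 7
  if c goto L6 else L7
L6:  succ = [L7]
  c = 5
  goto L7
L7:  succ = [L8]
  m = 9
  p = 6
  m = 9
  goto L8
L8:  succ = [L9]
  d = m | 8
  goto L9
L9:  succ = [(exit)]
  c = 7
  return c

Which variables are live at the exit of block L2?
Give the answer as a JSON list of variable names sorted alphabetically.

Answer: ["p"]

Working:
Per-block:
  L0 def {c,p} use ∅
  L1 def {c,d} use ∅
  L2 def {d,i} use ∅
  L3 def {c,d,p} use {c,p}
  L4 def {i,p} use {p}
  L5 def {c} use ∅
  L6 def {c} use ∅
  L7 def {m,p} use ∅
  L8 def {d} use {m}
  L9 def {c} use ∅

Backward fixpoint:
  L0 li=∅ lo={c,p}
  L1 li={p} lo={p}
  L2 li={p} lo={p}
  L3 li={c,p} lo=∅
  L4 li={p} lo={p}
  L5 li=∅ lo=∅
  L6 li=∅ lo=∅
  L7 li=∅ lo={m}
  L8 li={m} lo=∅
  L9 li=∅ lo=∅

live-out(L2) = ["p"]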